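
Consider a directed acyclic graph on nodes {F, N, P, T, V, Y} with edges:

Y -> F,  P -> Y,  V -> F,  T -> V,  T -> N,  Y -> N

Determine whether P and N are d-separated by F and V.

2 paths connect P and N; each must be blocked for d-separation to hold:
Path 1: P → Y → N
  Y is a chain and Y is not conditioned on — no node blocks this path, so it is active.
Path 2: P → Y → F ← V ← T → N
  V is a chain here and V is conditioned on, so the path is blocked at V.
Because an active path exists, P and N are not d-separated.

No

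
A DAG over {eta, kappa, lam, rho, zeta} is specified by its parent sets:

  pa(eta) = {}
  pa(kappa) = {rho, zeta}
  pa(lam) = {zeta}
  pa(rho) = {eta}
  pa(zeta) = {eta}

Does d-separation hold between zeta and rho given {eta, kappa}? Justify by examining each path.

2 paths connect zeta and rho; each must be blocked for d-separation to hold:
Path 1: zeta ← eta → rho
  eta is a fork here and eta is conditioned on, so the path is blocked at eta.
Path 2: zeta → kappa ← rho
  kappa is a collider and kappa is conditioned on, which opens it — no node blocks this path, so it is active.
Because an active path exists, zeta and rho are not d-separated.

No — zeta and rho are not d-separated given {eta, kappa}.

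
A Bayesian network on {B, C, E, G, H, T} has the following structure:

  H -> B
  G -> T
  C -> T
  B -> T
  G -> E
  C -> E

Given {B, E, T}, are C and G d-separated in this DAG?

There are 2 undirected paths between C and G; checking each against the conditioning set {B, E, T}:
  1. C → T ← G — T:collider[open] ⇒ active
  2. C → E ← G — E:collider[open] ⇒ active
Since the path C → T ← G is active, C and G are not d-separated given {B, E, T}.

No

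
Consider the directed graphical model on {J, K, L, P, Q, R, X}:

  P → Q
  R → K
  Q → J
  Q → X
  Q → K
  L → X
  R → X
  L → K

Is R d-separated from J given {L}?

4 paths connect R and J; each must be blocked for d-separation to hold:
Path 1: R → K ← L → X ← Q → J
  K is a collider here and neither K nor any of its descendants is conditioned on, so the collider stays closed — the path is blocked at K.
Path 2: R → K ← Q → J
  K is a collider here and neither K nor any of its descendants is conditioned on, so the collider stays closed — the path is blocked at K.
Path 3: R → X ← L → K ← Q → J
  X is a collider here and neither X nor any of its descendants is conditioned on, so the collider stays closed — the path is blocked at X.
Path 4: R → X ← Q → J
  X is a collider here and neither X nor any of its descendants is conditioned on, so the collider stays closed — the path is blocked at X.
Every path is blocked, so R and J are d-separated given {L}.

Yes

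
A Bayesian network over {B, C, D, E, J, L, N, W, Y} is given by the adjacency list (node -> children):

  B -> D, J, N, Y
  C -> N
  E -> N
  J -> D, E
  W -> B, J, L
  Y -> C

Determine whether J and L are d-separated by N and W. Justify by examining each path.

Yes

There are 5 undirected paths between J and L; checking each against the conditioning set {N, W}:
Path 1: J → D ← B ← W → L
  D is a collider here and neither D nor any of its descendants is conditioned on, so the collider stays closed — the path is blocked at D.
Path 2: J ← W → L
  W is a fork here and W is conditioned on, so the path is blocked at W.
Path 3: J → E → N ← C ← Y ← B ← W → L
  W is a fork here and W is conditioned on, so the path is blocked at W.
Path 4: J → E → N ← B ← W → L
  W is a fork here and W is conditioned on, so the path is blocked at W.
Path 5: J ← B ← W → L
  W is a fork here and W is conditioned on, so the path is blocked at W.
All paths are blocked; J ⊥ L | {N, W} holds.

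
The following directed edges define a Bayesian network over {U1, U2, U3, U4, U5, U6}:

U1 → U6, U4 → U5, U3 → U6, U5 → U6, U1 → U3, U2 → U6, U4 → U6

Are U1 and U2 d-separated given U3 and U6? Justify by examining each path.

Enumerating the 2 paths from U1 to U2 and testing each for blocking by {U3, U6}:
  1. U1 → U6 ← U2 — U6:collider[open] ⇒ active
  2. U1 → U3 → U6 ← U2 — U3:chain[blocks]; U6:collider[open] ⇒ blocked
Because an active path exists, U1 and U2 are not d-separated.

No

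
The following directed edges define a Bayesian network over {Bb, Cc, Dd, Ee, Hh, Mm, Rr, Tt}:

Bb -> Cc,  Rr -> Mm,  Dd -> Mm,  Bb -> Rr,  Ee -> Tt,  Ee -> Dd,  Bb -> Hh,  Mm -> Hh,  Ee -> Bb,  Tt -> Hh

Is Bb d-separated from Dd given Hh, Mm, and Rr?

No — Bb and Dd are not d-separated given {Hh, Mm, Rr}.

Enumerating the 6 paths from Bb to Dd and testing each for blocking by {Hh, Mm, Rr}:
Path 1: Bb → Rr → Mm ← Dd
  Rr is a chain here and Rr is conditioned on, so the path is blocked at Rr.
Path 2: Bb → Rr → Mm → Hh ← Tt ← Ee → Dd
  Rr is a chain here and Rr is conditioned on, so the path is blocked at Rr.
Path 3: Bb ← Ee → Dd
  Ee is a fork and Ee is not conditioned on — no node blocks this path, so it is active.
Path 4: Bb ← Ee → Tt → Hh ← Mm ← Dd
  Mm is a chain here and Mm is conditioned on, so the path is blocked at Mm.
Path 5: Bb → Hh ← Tt ← Ee → Dd
  Hh is a collider and Hh is conditioned on, which opens it; Tt is a chain and Tt is not conditioned on; Ee is a fork and Ee is not conditioned on — no node blocks this path, so it is active.
Path 6: Bb → Hh ← Mm ← Dd
  Mm is a chain here and Mm is conditioned on, so the path is blocked at Mm.
At least one path is unblocked, so d-separation fails.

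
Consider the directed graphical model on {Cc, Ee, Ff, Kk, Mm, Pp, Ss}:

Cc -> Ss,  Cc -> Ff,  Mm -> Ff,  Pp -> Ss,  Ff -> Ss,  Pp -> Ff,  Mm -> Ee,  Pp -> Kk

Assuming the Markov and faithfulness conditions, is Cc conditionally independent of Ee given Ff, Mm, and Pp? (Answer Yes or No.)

We examine all 3 paths between Cc and Ee:
Path 1: Cc → Ss ← Pp → Ff ← Mm → Ee
  Ss is a collider here and neither Ss nor any of its descendants is conditioned on, so the collider stays closed — the path is blocked at Ss.
Path 2: Cc → Ss ← Ff ← Mm → Ee
  Ss is a collider here and neither Ss nor any of its descendants is conditioned on, so the collider stays closed — the path is blocked at Ss.
Path 3: Cc → Ff ← Mm → Ee
  Mm is a fork here and Mm is conditioned on, so the path is blocked at Mm.
Every path is blocked, so Cc and Ee are d-separated given {Ff, Mm, Pp}.

Yes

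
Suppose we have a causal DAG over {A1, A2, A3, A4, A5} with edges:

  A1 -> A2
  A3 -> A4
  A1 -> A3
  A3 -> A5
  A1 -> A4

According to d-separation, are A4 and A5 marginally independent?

No

We examine all 2 paths between A4 and A5:
Path 1: A4 ← A1 → A3 → A5
  A1 is a fork and A1 is not conditioned on; A3 is a chain and A3 is not conditioned on — no node blocks this path, so it is active.
Path 2: A4 ← A3 → A5
  A3 is a fork and A3 is not conditioned on — no node blocks this path, so it is active.
Since the path A4 ← A1 → A3 → A5 is active, A4 and A5 are not d-separated given ∅.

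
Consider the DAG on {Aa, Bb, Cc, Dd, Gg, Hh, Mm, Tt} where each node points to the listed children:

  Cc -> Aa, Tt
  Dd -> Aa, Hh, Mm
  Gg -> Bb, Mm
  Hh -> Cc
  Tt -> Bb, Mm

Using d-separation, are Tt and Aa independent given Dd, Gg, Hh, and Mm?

6 paths connect Tt and Aa; each must be blocked for d-separation to hold:
Path 1: Tt → Bb ← Gg → Mm ← Dd → Hh → Cc → Aa
  Bb is a collider here and neither Bb nor any of its descendants is conditioned on, so the collider stays closed — the path is blocked at Bb.
Path 2: Tt → Bb ← Gg → Mm ← Dd → Aa
  Bb is a collider here and neither Bb nor any of its descendants is conditioned on, so the collider stays closed — the path is blocked at Bb.
Path 3: Tt → Mm ← Dd → Hh → Cc → Aa
  Dd is a fork here and Dd is conditioned on, so the path is blocked at Dd.
Path 4: Tt → Mm ← Dd → Aa
  Dd is a fork here and Dd is conditioned on, so the path is blocked at Dd.
Path 5: Tt ← Cc ← Hh ← Dd → Aa
  Hh is a chain here and Hh is conditioned on, so the path is blocked at Hh.
Path 6: Tt ← Cc → Aa
  Cc is a fork and Cc is not conditioned on — no node blocks this path, so it is active.
At least one path is unblocked, so d-separation fails.

No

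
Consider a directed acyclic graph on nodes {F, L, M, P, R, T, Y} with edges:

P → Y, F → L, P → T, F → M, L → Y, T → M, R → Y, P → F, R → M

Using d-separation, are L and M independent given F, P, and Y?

We examine all 6 paths between L and M:
  1. L → Y ← R → M — Y:collider[open]; R:fork[open] ⇒ active
  2. L → Y ← P → F → M — Y:collider[open]; P:fork[blocks]; F:chain[blocks] ⇒ blocked
  3. L → Y ← P → T → M — Y:collider[open]; P:fork[blocks]; T:chain[open] ⇒ blocked
  4. L ← F → M — F:fork[blocks] ⇒ blocked
  5. L ← F ← P → Y ← R → M — F:chain[blocks]; P:fork[blocks]; Y:collider[open]; R:fork[open] ⇒ blocked
  6. L ← F ← P → T → M — F:chain[blocks]; P:fork[blocks]; T:chain[open] ⇒ blocked
Because an active path exists, L and M are not d-separated.

No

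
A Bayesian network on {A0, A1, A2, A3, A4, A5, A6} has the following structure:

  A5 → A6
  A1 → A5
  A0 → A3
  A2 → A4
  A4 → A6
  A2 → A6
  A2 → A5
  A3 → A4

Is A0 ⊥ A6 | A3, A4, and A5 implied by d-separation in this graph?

Yes — A0 and A6 are d-separated given {A3, A4, A5}.

We examine all 3 paths between A0 and A6:
Path 1: A0 → A3 → A4 ← A2 → A6
  A3 is a chain here and A3 is conditioned on, so the path is blocked at A3.
Path 2: A0 → A3 → A4 ← A2 → A5 → A6
  A3 is a chain here and A3 is conditioned on, so the path is blocked at A3.
Path 3: A0 → A3 → A4 → A6
  A3 is a chain here and A3 is conditioned on, so the path is blocked at A3.
Every path is blocked, so A0 and A6 are d-separated given {A3, A4, A5}.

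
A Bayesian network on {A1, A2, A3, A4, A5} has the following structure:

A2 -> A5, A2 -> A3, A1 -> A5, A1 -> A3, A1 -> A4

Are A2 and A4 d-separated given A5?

2 paths connect A2 and A4; each must be blocked for d-separation to hold:
Path 1: A2 → A3 ← A1 → A4
  A3 is a collider here and neither A3 nor any of its descendants is conditioned on, so the collider stays closed — the path is blocked at A3.
Path 2: A2 → A5 ← A1 → A4
  A5 is a collider and A5 is conditioned on, which opens it; A1 is a fork and A1 is not conditioned on — no node blocks this path, so it is active.
At least one path is unblocked, so d-separation fails.

No — A2 and A4 are not d-separated given {A5}.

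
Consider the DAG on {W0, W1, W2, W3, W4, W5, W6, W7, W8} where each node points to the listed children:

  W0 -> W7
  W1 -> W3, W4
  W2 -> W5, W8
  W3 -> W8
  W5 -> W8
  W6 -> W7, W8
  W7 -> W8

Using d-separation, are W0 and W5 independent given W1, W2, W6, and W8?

No

4 paths connect W0 and W5; each must be blocked for d-separation to hold:
Path 1: W0 → W7 ← W6 → W8 ← W2 → W5
  W6 is a fork here and W6 is conditioned on, so the path is blocked at W6.
Path 2: W0 → W7 ← W6 → W8 ← W5
  W6 is a fork here and W6 is conditioned on, so the path is blocked at W6.
Path 3: W0 → W7 → W8 ← W2 → W5
  W2 is a fork here and W2 is conditioned on, so the path is blocked at W2.
Path 4: W0 → W7 → W8 ← W5
  W7 is a chain and W7 is not conditioned on; W8 is a collider and W8 is conditioned on, which opens it — no node blocks this path, so it is active.
At least one path is unblocked, so d-separation fails.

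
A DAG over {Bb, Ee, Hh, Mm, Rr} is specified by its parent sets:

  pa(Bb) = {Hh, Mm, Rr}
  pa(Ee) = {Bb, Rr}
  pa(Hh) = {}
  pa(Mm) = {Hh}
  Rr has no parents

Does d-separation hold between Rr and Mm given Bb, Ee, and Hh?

4 paths connect Rr and Mm; each must be blocked for d-separation to hold:
  1. Rr → Bb ← Hh → Mm — Bb:collider[open]; Hh:fork[blocks] ⇒ blocked
  2. Rr → Bb ← Mm — Bb:collider[open] ⇒ active
  3. Rr → Ee ← Bb ← Hh → Mm — Ee:collider[open]; Bb:chain[blocks]; Hh:fork[blocks] ⇒ blocked
  4. Rr → Ee ← Bb ← Mm — Ee:collider[open]; Bb:chain[blocks] ⇒ blocked
Because an active path exists, Rr and Mm are not d-separated.

No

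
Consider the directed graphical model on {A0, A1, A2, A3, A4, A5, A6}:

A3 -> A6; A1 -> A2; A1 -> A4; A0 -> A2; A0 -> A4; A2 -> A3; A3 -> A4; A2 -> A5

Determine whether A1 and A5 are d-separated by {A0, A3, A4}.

No

Enumerating the 3 paths from A1 to A5 and testing each for blocking by {A0, A3, A4}:
Path 1: A1 → A2 → A5
  A2 is a chain and A2 is not conditioned on — no node blocks this path, so it is active.
Path 2: A1 → A4 ← A3 ← A2 → A5
  A3 is a chain here and A3 is conditioned on, so the path is blocked at A3.
Path 3: A1 → A4 ← A0 → A2 → A5
  A0 is a fork here and A0 is conditioned on, so the path is blocked at A0.
Since the path A1 → A2 → A5 is active, A1 and A5 are not d-separated given {A0, A3, A4}.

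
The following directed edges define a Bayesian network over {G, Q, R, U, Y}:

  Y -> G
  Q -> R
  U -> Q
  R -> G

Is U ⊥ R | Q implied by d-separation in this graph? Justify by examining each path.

Yes

There is one path between U and R:
Path 1: U → Q → R
  Q is a chain here and Q is conditioned on, so the path is blocked at Q.
All paths are blocked; U ⊥ R | {Q} holds.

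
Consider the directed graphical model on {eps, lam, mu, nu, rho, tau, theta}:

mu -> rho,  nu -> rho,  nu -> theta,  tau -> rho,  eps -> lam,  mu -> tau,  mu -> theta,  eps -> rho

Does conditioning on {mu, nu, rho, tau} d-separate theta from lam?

3 paths connect theta and lam; each must be blocked for d-separation to hold:
Path 1: theta ← mu → tau → rho ← eps → lam
  mu is a fork here and mu is conditioned on, so the path is blocked at mu.
Path 2: theta ← mu → rho ← eps → lam
  mu is a fork here and mu is conditioned on, so the path is blocked at mu.
Path 3: theta ← nu → rho ← eps → lam
  nu is a fork here and nu is conditioned on, so the path is blocked at nu.
Every path is blocked, so theta and lam are d-separated given {mu, nu, rho, tau}.

Yes — theta and lam are d-separated given {mu, nu, rho, tau}.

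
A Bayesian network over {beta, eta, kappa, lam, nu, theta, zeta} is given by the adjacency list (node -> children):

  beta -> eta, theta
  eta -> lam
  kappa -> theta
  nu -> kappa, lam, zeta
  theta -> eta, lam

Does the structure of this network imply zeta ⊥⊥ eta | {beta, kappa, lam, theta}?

There are 6 undirected paths between zeta and eta; checking each against the conditioning set {beta, kappa, lam, theta}:
Path 1: zeta ← nu → kappa → theta → lam ← eta
  kappa is a chain here and kappa is conditioned on, so the path is blocked at kappa.
Path 2: zeta ← nu → kappa → theta ← beta → eta
  kappa is a chain here and kappa is conditioned on, so the path is blocked at kappa.
Path 3: zeta ← nu → kappa → theta → eta
  kappa is a chain here and kappa is conditioned on, so the path is blocked at kappa.
Path 4: zeta ← nu → lam ← theta ← beta → eta
  theta is a chain here and theta is conditioned on, so the path is blocked at theta.
Path 5: zeta ← nu → lam ← theta → eta
  theta is a fork here and theta is conditioned on, so the path is blocked at theta.
Path 6: zeta ← nu → lam ← eta
  nu is a fork and nu is not conditioned on; lam is a collider and lam is conditioned on, which opens it — no node blocks this path, so it is active.
Because an active path exists, zeta and eta are not d-separated.

No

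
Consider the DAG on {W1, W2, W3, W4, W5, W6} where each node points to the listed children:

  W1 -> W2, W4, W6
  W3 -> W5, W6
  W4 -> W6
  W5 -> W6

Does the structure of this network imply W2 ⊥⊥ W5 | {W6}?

No

4 paths connect W2 and W5; each must be blocked for d-separation to hold:
Path 1: W2 ← W1 → W6 ← W5
  W1 is a fork and W1 is not conditioned on; W6 is a collider and W6 is conditioned on, which opens it — no node blocks this path, so it is active.
Path 2: W2 ← W1 → W6 ← W3 → W5
  W1 is a fork and W1 is not conditioned on; W6 is a collider and W6 is conditioned on, which opens it; W3 is a fork and W3 is not conditioned on — no node blocks this path, so it is active.
Path 3: W2 ← W1 → W4 → W6 ← W5
  W1 is a fork and W1 is not conditioned on; W4 is a chain and W4 is not conditioned on; W6 is a collider and W6 is conditioned on, which opens it — no node blocks this path, so it is active.
Path 4: W2 ← W1 → W4 → W6 ← W3 → W5
  W1 is a fork and W1 is not conditioned on; W4 is a chain and W4 is not conditioned on; W6 is a collider and W6 is conditioned on, which opens it; W3 is a fork and W3 is not conditioned on — no node blocks this path, so it is active.
At least one path is unblocked, so d-separation fails.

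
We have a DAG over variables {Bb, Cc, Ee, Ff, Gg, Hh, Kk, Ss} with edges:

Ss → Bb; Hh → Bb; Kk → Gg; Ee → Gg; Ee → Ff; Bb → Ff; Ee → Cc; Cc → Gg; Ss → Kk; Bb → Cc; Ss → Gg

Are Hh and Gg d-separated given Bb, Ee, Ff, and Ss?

Yes

Enumerating the 6 paths from Hh to Gg and testing each for blocking by {Bb, Ee, Ff, Ss}:
Path 1: Hh → Bb → Cc → Gg
  Bb is a chain here and Bb is conditioned on, so the path is blocked at Bb.
Path 2: Hh → Bb → Cc ← Ee → Gg
  Bb is a chain here and Bb is conditioned on, so the path is blocked at Bb.
Path 3: Hh → Bb ← Ss → Gg
  Ss is a fork here and Ss is conditioned on, so the path is blocked at Ss.
Path 4: Hh → Bb ← Ss → Kk → Gg
  Ss is a fork here and Ss is conditioned on, so the path is blocked at Ss.
Path 5: Hh → Bb → Ff ← Ee → Gg
  Bb is a chain here and Bb is conditioned on, so the path is blocked at Bb.
Path 6: Hh → Bb → Ff ← Ee → Cc → Gg
  Bb is a chain here and Bb is conditioned on, so the path is blocked at Bb.
All paths are blocked; Hh ⊥ Gg | {Bb, Ee, Ff, Ss} holds.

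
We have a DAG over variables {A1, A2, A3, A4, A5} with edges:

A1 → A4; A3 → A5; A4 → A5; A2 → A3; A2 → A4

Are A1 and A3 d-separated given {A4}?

Enumerating the 2 paths from A1 to A3 and testing each for blocking by {A4}:
Path 1: A1 → A4 ← A2 → A3
  A4 is a collider and A4 is conditioned on, which opens it; A2 is a fork and A2 is not conditioned on — no node blocks this path, so it is active.
Path 2: A1 → A4 → A5 ← A3
  A4 is a chain here and A4 is conditioned on, so the path is blocked at A4.
At least one path is unblocked, so d-separation fails.

No — A1 and A3 are not d-separated given {A4}.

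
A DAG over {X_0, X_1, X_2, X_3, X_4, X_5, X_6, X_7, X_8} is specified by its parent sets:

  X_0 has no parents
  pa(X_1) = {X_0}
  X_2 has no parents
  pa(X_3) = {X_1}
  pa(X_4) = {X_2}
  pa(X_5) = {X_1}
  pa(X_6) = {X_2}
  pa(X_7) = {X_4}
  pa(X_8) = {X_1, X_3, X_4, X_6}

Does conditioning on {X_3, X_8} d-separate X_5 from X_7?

No

4 paths connect X_5 and X_7; each must be blocked for d-separation to hold:
  1. X_5 ← X_1 → X_8 ← X_6 ← X_2 → X_4 → X_7 — X_1:fork[open]; X_8:collider[open]; X_6:chain[open]; X_2:fork[open]; X_4:chain[open] ⇒ active
  2. X_5 ← X_1 → X_8 ← X_4 → X_7 — X_1:fork[open]; X_8:collider[open]; X_4:fork[open] ⇒ active
  3. X_5 ← X_1 → X_3 → X_8 ← X_6 ← X_2 → X_4 → X_7 — X_1:fork[open]; X_3:chain[blocks]; X_8:collider[open]; X_6:chain[open]; X_2:fork[open]; X_4:chain[open] ⇒ blocked
  4. X_5 ← X_1 → X_3 → X_8 ← X_4 → X_7 — X_1:fork[open]; X_3:chain[blocks]; X_8:collider[open]; X_4:fork[open] ⇒ blocked
Since the path X_5 ← X_1 → X_8 ← X_6 ← X_2 → X_4 → X_7 is active, X_5 and X_7 are not d-separated given {X_3, X_8}.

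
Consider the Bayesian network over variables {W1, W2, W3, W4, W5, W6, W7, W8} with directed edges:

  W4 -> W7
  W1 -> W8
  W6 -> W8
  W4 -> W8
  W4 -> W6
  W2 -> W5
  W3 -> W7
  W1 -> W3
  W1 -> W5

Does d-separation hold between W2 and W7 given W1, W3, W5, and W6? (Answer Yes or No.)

3 paths connect W2 and W7; each must be blocked for d-separation to hold:
Path 1: W2 → W5 ← W1 → W8 ← W4 → W7
  W1 is a fork here and W1 is conditioned on, so the path is blocked at W1.
Path 2: W2 → W5 ← W1 → W8 ← W6 ← W4 → W7
  W1 is a fork here and W1 is conditioned on, so the path is blocked at W1.
Path 3: W2 → W5 ← W1 → W3 → W7
  W1 is a fork here and W1 is conditioned on, so the path is blocked at W1.
Every path is blocked, so W2 and W7 are d-separated given {W1, W3, W5, W6}.

Yes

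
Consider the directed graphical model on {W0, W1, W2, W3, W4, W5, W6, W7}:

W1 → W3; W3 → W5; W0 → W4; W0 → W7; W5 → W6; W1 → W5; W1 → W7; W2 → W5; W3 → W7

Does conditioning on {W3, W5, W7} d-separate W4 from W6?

4 paths connect W4 and W6; each must be blocked for d-separation to hold:
Path 1: W4 ← W0 → W7 ← W3 ← W1 → W5 → W6
  W3 is a chain here and W3 is conditioned on, so the path is blocked at W3.
Path 2: W4 ← W0 → W7 ← W3 → W5 → W6
  W3 is a fork here and W3 is conditioned on, so the path is blocked at W3.
Path 3: W4 ← W0 → W7 ← W1 → W3 → W5 → W6
  W3 is a chain here and W3 is conditioned on, so the path is blocked at W3.
Path 4: W4 ← W0 → W7 ← W1 → W5 → W6
  W5 is a chain here and W5 is conditioned on, so the path is blocked at W5.
Since every path is blocked, d-separation holds.

Yes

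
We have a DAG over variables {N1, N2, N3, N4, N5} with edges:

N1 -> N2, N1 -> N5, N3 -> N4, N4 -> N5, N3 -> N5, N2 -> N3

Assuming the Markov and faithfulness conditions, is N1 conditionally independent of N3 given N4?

No

3 paths connect N1 and N3; each must be blocked for d-separation to hold:
Path 1: N1 → N2 → N3
  N2 is a chain and N2 is not conditioned on — no node blocks this path, so it is active.
Path 2: N1 → N5 ← N4 ← N3
  N5 is a collider here and neither N5 nor any of its descendants is conditioned on, so the collider stays closed — the path is blocked at N5.
Path 3: N1 → N5 ← N3
  N5 is a collider here and neither N5 nor any of its descendants is conditioned on, so the collider stays closed — the path is blocked at N5.
At least one path is unblocked, so d-separation fails.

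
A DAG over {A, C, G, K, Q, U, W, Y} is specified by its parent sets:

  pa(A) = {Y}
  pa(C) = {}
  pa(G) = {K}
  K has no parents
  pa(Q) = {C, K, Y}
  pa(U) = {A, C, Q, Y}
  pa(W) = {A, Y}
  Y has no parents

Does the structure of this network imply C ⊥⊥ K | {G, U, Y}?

There are 5 undirected paths between C and K; checking each against the conditioning set {G, U, Y}:
Path 1: C → Q ← K
  Q is a collider and its descendant U is conditioned on, which opens it — no node blocks this path, so it is active.
Path 2: C → U ← Q ← K
  U is a collider and U is conditioned on, which opens it; Q is a chain and Q is not conditioned on — no node blocks this path, so it is active.
Path 3: C → U ← Y → Q ← K
  Y is a fork here and Y is conditioned on, so the path is blocked at Y.
Path 4: C → U ← A ← Y → Q ← K
  Y is a fork here and Y is conditioned on, so the path is blocked at Y.
Path 5: C → U ← A → W ← Y → Q ← K
  W is a collider here and neither W nor any of its descendants is conditioned on, so the collider stays closed — the path is blocked at W.
At least one path is unblocked, so d-separation fails.

No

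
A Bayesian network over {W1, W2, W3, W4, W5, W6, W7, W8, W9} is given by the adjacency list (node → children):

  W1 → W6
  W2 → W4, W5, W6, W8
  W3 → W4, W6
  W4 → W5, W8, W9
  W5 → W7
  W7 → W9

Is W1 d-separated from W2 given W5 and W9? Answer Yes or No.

Yes

Enumerating the 5 paths from W1 to W2 and testing each for blocking by {W5, W9}:
Path 1: W1 → W6 ← W3 → W4 → W9 ← W7 ← W5 ← W2
  W6 is a collider here and neither W6 nor any of its descendants is conditioned on, so the collider stays closed — the path is blocked at W6.
Path 2: W1 → W6 ← W3 → W4 → W5 ← W2
  W6 is a collider here and neither W6 nor any of its descendants is conditioned on, so the collider stays closed — the path is blocked at W6.
Path 3: W1 → W6 ← W3 → W4 ← W2
  W6 is a collider here and neither W6 nor any of its descendants is conditioned on, so the collider stays closed — the path is blocked at W6.
Path 4: W1 → W6 ← W3 → W4 → W8 ← W2
  W6 is a collider here and neither W6 nor any of its descendants is conditioned on, so the collider stays closed — the path is blocked at W6.
Path 5: W1 → W6 ← W2
  W6 is a collider here and neither W6 nor any of its descendants is conditioned on, so the collider stays closed — the path is blocked at W6.
Since every path is blocked, d-separation holds.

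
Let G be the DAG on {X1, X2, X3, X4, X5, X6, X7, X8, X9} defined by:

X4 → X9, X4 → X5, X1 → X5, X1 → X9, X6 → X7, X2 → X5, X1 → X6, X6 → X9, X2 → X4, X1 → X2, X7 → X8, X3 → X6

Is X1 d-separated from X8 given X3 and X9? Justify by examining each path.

Enumerating the 6 paths from X1 to X8 and testing each for blocking by {X3, X9}:
Path 1: X1 → X2 → X4 → X9 ← X6 → X7 → X8
  X2 is a chain and X2 is not conditioned on; X4 is a chain and X4 is not conditioned on; X9 is a collider and X9 is conditioned on, which opens it; X6 is a fork and X6 is not conditioned on; X7 is a chain and X7 is not conditioned on — no node blocks this path, so it is active.
Path 2: X1 → X2 → X5 ← X4 → X9 ← X6 → X7 → X8
  X5 is a collider here and neither X5 nor any of its descendants is conditioned on, so the collider stays closed — the path is blocked at X5.
Path 3: X1 → X6 → X7 → X8
  X6 is a chain and X6 is not conditioned on; X7 is a chain and X7 is not conditioned on — no node blocks this path, so it is active.
Path 4: X1 → X9 ← X6 → X7 → X8
  X9 is a collider and X9 is conditioned on, which opens it; X6 is a fork and X6 is not conditioned on; X7 is a chain and X7 is not conditioned on — no node blocks this path, so it is active.
Path 5: X1 → X5 ← X2 → X4 → X9 ← X6 → X7 → X8
  X5 is a collider here and neither X5 nor any of its descendants is conditioned on, so the collider stays closed — the path is blocked at X5.
Path 6: X1 → X5 ← X4 → X9 ← X6 → X7 → X8
  X5 is a collider here and neither X5 nor any of its descendants is conditioned on, so the collider stays closed — the path is blocked at X5.
At least one path is unblocked, so d-separation fails.

No — X1 and X8 are not d-separated given {X3, X9}.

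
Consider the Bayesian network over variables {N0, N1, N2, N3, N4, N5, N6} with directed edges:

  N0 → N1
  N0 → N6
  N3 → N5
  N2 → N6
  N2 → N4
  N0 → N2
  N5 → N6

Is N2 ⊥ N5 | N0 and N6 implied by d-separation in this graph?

No

We examine all 2 paths between N2 and N5:
  1. N2 → N6 ← N5 — N6:collider[open] ⇒ active
  2. N2 ← N0 → N6 ← N5 — N0:fork[blocks]; N6:collider[open] ⇒ blocked
Since the path N2 → N6 ← N5 is active, N2 and N5 are not d-separated given {N0, N6}.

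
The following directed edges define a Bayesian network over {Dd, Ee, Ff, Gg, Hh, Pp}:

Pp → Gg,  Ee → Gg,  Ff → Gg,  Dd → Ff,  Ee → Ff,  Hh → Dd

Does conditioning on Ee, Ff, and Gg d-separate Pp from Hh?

Enumerating the 2 paths from Pp to Hh and testing each for blocking by {Ee, Ff, Gg}:
Path 1: Pp → Gg ← Ee → Ff ← Dd ← Hh
  Ee is a fork here and Ee is conditioned on, so the path is blocked at Ee.
Path 2: Pp → Gg ← Ff ← Dd ← Hh
  Ff is a chain here and Ff is conditioned on, so the path is blocked at Ff.
Every path is blocked, so Pp and Hh are d-separated given {Ee, Ff, Gg}.

Yes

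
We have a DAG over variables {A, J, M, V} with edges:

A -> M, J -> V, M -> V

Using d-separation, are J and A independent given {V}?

The only undirected path from J to A is:
Path 1: J → V ← M ← A
  V is a collider and V is conditioned on, which opens it; M is a chain and M is not conditioned on — no node blocks this path, so it is active.
At least one path is unblocked, so d-separation fails.

No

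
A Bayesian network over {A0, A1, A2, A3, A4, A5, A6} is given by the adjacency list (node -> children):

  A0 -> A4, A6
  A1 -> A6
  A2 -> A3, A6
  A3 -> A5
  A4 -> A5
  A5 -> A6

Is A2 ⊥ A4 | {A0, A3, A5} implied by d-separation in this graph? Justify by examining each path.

There are 4 undirected paths between A2 and A4; checking each against the conditioning set {A0, A3, A5}:
  1. A2 → A6 ← A0 → A4 — A6:collider[blocks]; A0:fork[blocks] ⇒ blocked
  2. A2 → A6 ← A5 ← A4 — A6:collider[blocks]; A5:chain[blocks] ⇒ blocked
  3. A2 → A3 → A5 → A6 ← A0 → A4 — A3:chain[blocks]; A5:chain[blocks]; A6:collider[blocks]; A0:fork[blocks] ⇒ blocked
  4. A2 → A3 → A5 ← A4 — A3:chain[blocks]; A5:collider[open] ⇒ blocked
Every path is blocked, so A2 and A4 are d-separated given {A0, A3, A5}.

Yes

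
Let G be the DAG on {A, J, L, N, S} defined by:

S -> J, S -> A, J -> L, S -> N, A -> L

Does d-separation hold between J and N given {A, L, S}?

Yes — J and N are d-separated given {A, L, S}.

Enumerating the 2 paths from J to N and testing each for blocking by {A, L, S}:
Path 1: J ← S → N
  S is a fork here and S is conditioned on, so the path is blocked at S.
Path 2: J → L ← A ← S → N
  A is a chain here and A is conditioned on, so the path is blocked at A.
Since every path is blocked, d-separation holds.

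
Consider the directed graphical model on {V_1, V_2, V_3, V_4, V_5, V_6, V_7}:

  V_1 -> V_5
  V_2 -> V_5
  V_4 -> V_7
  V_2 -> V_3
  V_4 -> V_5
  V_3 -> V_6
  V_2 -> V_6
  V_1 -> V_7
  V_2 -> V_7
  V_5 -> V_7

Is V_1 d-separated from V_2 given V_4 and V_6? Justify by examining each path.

We examine all 6 paths between V_1 and V_2:
Path 1: V_1 → V_5 ← V_4 → V_7 ← V_2
  V_5 is a collider here and neither V_5 nor any of its descendants is conditioned on, so the collider stays closed — the path is blocked at V_5.
Path 2: V_1 → V_5 → V_7 ← V_2
  V_7 is a collider here and neither V_7 nor any of its descendants is conditioned on, so the collider stays closed — the path is blocked at V_7.
Path 3: V_1 → V_5 ← V_2
  V_5 is a collider here and neither V_5 nor any of its descendants is conditioned on, so the collider stays closed — the path is blocked at V_5.
Path 4: V_1 → V_7 ← V_4 → V_5 ← V_2
  V_7 is a collider here and neither V_7 nor any of its descendants is conditioned on, so the collider stays closed — the path is blocked at V_7.
Path 5: V_1 → V_7 ← V_5 ← V_2
  V_7 is a collider here and neither V_7 nor any of its descendants is conditioned on, so the collider stays closed — the path is blocked at V_7.
Path 6: V_1 → V_7 ← V_2
  V_7 is a collider here and neither V_7 nor any of its descendants is conditioned on, so the collider stays closed — the path is blocked at V_7.
All paths are blocked; V_1 ⊥ V_2 | {V_4, V_6} holds.

Yes — V_1 and V_2 are d-separated given {V_4, V_6}.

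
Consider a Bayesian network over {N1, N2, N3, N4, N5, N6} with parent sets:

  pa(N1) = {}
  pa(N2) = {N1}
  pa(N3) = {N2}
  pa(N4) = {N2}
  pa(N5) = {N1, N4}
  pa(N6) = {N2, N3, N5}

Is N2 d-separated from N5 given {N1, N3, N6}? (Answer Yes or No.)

We examine all 4 paths between N2 and N5:
Path 1: N2 → N6 ← N5
  N6 is a collider and N6 is conditioned on, which opens it — no node blocks this path, so it is active.
Path 2: N2 → N3 → N6 ← N5
  N3 is a chain here and N3 is conditioned on, so the path is blocked at N3.
Path 3: N2 ← N1 → N5
  N1 is a fork here and N1 is conditioned on, so the path is blocked at N1.
Path 4: N2 → N4 → N5
  N4 is a chain and N4 is not conditioned on — no node blocks this path, so it is active.
At least one path is unblocked, so d-separation fails.

No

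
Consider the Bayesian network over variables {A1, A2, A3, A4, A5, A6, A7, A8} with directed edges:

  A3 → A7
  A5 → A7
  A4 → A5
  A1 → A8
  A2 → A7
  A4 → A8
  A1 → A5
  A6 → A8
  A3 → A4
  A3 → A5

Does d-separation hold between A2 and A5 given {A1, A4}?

Yes — A2 and A5 are d-separated given {A1, A4}.

Enumerating the 4 paths from A2 to A5 and testing each for blocking by {A1, A4}:
Path 1: A2 → A7 ← A3 → A4 → A5
  A7 is a collider here and neither A7 nor any of its descendants is conditioned on, so the collider stays closed — the path is blocked at A7.
Path 2: A2 → A7 ← A3 → A4 → A8 ← A1 → A5
  A7 is a collider here and neither A7 nor any of its descendants is conditioned on, so the collider stays closed — the path is blocked at A7.
Path 3: A2 → A7 ← A3 → A5
  A7 is a collider here and neither A7 nor any of its descendants is conditioned on, so the collider stays closed — the path is blocked at A7.
Path 4: A2 → A7 ← A5
  A7 is a collider here and neither A7 nor any of its descendants is conditioned on, so the collider stays closed — the path is blocked at A7.
Since every path is blocked, d-separation holds.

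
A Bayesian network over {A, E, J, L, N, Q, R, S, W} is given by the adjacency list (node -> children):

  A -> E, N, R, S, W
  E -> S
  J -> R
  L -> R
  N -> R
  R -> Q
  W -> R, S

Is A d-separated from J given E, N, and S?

5 paths connect A and J; each must be blocked for d-separation to hold:
Path 1: A → W → R ← J
  R is a collider here and neither R nor any of its descendants is conditioned on, so the collider stays closed — the path is blocked at R.
Path 2: A → S ← W → R ← J
  R is a collider here and neither R nor any of its descendants is conditioned on, so the collider stays closed — the path is blocked at R.
Path 3: A → N → R ← J
  N is a chain here and N is conditioned on, so the path is blocked at N.
Path 4: A → E → S ← W → R ← J
  E is a chain here and E is conditioned on, so the path is blocked at E.
Path 5: A → R ← J
  R is a collider here and neither R nor any of its descendants is conditioned on, so the collider stays closed — the path is blocked at R.
Since every path is blocked, d-separation holds.

Yes — A and J are d-separated given {E, N, S}.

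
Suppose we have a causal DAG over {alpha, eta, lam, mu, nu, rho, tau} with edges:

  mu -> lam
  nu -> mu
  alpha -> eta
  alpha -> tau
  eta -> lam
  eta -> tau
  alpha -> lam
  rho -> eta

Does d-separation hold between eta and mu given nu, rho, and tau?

We examine all 3 paths between eta and mu:
  1. eta → tau ← alpha → lam ← mu — tau:collider[open]; alpha:fork[open]; lam:collider[blocks] ⇒ blocked
  2. eta ← alpha → lam ← mu — alpha:fork[open]; lam:collider[blocks] ⇒ blocked
  3. eta → lam ← mu — lam:collider[blocks] ⇒ blocked
Since every path is blocked, d-separation holds.

Yes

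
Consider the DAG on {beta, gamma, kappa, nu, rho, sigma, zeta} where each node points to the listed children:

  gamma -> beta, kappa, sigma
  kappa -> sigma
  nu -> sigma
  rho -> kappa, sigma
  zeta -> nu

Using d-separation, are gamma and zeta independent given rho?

There are 3 undirected paths between gamma and zeta; checking each against the conditioning set {rho}:
Path 1: gamma → sigma ← nu ← zeta
  sigma is a collider here and neither sigma nor any of its descendants is conditioned on, so the collider stays closed — the path is blocked at sigma.
Path 2: gamma → kappa ← rho → sigma ← nu ← zeta
  kappa is a collider here and neither kappa nor any of its descendants is conditioned on, so the collider stays closed — the path is blocked at kappa.
Path 3: gamma → kappa → sigma ← nu ← zeta
  sigma is a collider here and neither sigma nor any of its descendants is conditioned on, so the collider stays closed — the path is blocked at sigma.
Since every path is blocked, d-separation holds.

Yes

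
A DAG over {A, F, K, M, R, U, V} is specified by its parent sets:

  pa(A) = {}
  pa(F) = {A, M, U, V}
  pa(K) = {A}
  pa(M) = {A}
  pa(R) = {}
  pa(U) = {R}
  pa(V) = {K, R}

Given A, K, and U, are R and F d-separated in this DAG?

No

We examine all 4 paths between R and F:
  1. R → U → F — U:chain[blocks] ⇒ blocked
  2. R → V ← K ← A → F — V:collider[blocks]; K:chain[blocks]; A:fork[blocks] ⇒ blocked
  3. R → V ← K ← A → M → F — V:collider[blocks]; K:chain[blocks]; A:fork[blocks]; M:chain[open] ⇒ blocked
  4. R → V → F — V:chain[open] ⇒ active
At least one path is unblocked, so d-separation fails.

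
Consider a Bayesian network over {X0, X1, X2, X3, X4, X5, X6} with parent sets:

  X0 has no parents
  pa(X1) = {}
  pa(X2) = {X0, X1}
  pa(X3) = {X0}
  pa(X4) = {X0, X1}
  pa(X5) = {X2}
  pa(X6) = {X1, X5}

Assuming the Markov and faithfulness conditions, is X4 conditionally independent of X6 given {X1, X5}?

Yes — X4 and X6 are d-separated given {X1, X5}.

We examine all 4 paths between X4 and X6:
Path 1: X4 ← X1 → X6
  X1 is a fork here and X1 is conditioned on, so the path is blocked at X1.
Path 2: X4 ← X1 → X2 → X5 → X6
  X1 is a fork here and X1 is conditioned on, so the path is blocked at X1.
Path 3: X4 ← X0 → X2 ← X1 → X6
  X1 is a fork here and X1 is conditioned on, so the path is blocked at X1.
Path 4: X4 ← X0 → X2 → X5 → X6
  X5 is a chain here and X5 is conditioned on, so the path is blocked at X5.
All paths are blocked; X4 ⊥ X6 | {X1, X5} holds.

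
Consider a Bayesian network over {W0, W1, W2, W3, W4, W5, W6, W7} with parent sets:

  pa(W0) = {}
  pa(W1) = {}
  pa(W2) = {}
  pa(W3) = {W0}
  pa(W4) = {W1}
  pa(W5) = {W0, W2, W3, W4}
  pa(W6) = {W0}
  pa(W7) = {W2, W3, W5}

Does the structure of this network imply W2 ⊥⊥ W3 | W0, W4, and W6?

Yes

There are 6 undirected paths between W2 and W3; checking each against the conditioning set {W0, W4, W6}:
Path 1: W2 → W7 ← W3
  W7 is a collider here and neither W7 nor any of its descendants is conditioned on, so the collider stays closed — the path is blocked at W7.
Path 2: W2 → W7 ← W5 ← W3
  W7 is a collider here and neither W7 nor any of its descendants is conditioned on, so the collider stays closed — the path is blocked at W7.
Path 3: W2 → W7 ← W5 ← W0 → W3
  W7 is a collider here and neither W7 nor any of its descendants is conditioned on, so the collider stays closed — the path is blocked at W7.
Path 4: W2 → W5 → W7 ← W3
  W7 is a collider here and neither W7 nor any of its descendants is conditioned on, so the collider stays closed — the path is blocked at W7.
Path 5: W2 → W5 ← W3
  W5 is a collider here and neither W5 nor any of its descendants is conditioned on, so the collider stays closed — the path is blocked at W5.
Path 6: W2 → W5 ← W0 → W3
  W5 is a collider here and neither W5 nor any of its descendants is conditioned on, so the collider stays closed — the path is blocked at W5.
Every path is blocked, so W2 and W3 are d-separated given {W0, W4, W6}.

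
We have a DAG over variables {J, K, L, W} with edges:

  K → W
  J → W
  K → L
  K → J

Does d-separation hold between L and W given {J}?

No

We examine all 2 paths between L and W:
Path 1: L ← K → W
  K is a fork and K is not conditioned on — no node blocks this path, so it is active.
Path 2: L ← K → J → W
  J is a chain here and J is conditioned on, so the path is blocked at J.
Since the path L ← K → W is active, L and W are not d-separated given {J}.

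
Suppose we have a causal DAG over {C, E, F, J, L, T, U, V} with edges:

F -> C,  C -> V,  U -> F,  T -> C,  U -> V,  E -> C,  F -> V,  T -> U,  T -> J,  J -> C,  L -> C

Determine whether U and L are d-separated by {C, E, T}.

No — U and L are not d-separated given {C, E, T}.

Enumerating the 6 paths from U to L and testing each for blocking by {C, E, T}:
Path 1: U → F → V ← C ← L
  V is a collider here and neither V nor any of its descendants is conditioned on, so the collider stays closed — the path is blocked at V.
Path 2: U → F → C ← L
  F is a chain and F is not conditioned on; C is a collider and C is conditioned on, which opens it — no node blocks this path, so it is active.
Path 3: U → V ← F → C ← L
  V is a collider here and neither V nor any of its descendants is conditioned on, so the collider stays closed — the path is blocked at V.
Path 4: U → V ← C ← L
  V is a collider here and neither V nor any of its descendants is conditioned on, so the collider stays closed — the path is blocked at V.
Path 5: U ← T → J → C ← L
  T is a fork here and T is conditioned on, so the path is blocked at T.
Path 6: U ← T → C ← L
  T is a fork here and T is conditioned on, so the path is blocked at T.
Because an active path exists, U and L are not d-separated.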